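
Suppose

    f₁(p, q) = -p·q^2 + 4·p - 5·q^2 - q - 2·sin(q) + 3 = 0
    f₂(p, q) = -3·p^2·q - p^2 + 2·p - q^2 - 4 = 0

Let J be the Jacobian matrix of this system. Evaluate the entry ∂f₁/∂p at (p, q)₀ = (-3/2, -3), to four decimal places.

-5.0000

∂f₁/∂p = -q^2 + 4.
At (-3/2, -3) this is -5.0000.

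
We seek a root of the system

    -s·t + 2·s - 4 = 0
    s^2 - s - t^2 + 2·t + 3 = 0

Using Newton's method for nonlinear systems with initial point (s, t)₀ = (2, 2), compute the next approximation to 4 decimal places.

(-1.0000, 0.0000)

At (2, 2): F = (-4.0000, 5.0000).
Jacobian J = [[-t + 2, -s], [2·s - 1, -2·t + 2]].
At the point, J = [[0.0000, -2.0000], [3.0000, -2.0000]] (det J = 6.0000).
Solving J·Δ = −F gives Δ = (-3.0000, -2.0000).
Then the next iterate is (s, t)₁ = (-1.0000, 0.0000).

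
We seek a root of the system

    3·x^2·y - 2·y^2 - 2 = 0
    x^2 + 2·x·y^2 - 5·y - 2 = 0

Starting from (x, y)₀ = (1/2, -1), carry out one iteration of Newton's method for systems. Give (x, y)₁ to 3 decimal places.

(-1.435, -1.222)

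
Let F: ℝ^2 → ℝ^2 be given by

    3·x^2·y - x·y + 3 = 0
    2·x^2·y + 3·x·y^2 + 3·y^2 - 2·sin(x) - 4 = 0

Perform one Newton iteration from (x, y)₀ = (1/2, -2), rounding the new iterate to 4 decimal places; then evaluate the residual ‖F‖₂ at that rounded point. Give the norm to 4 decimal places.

1.3881

At (1/2, -2): F = (2.5000, 12.041149).
Jacobian J = [[6·x·y - y, 3·x^2 - x], [4·x·y + 3·y^2 - 2·cos(x), 2·x^2 + 6·x·y + 6·y]].
At the point, J = [[-4.0000, 0.2500], [6.244835, -17.5000]] (det J = 68.438791).
Solving J·Δ = −F gives Δ = (0.6832, 0.9319).
Then the next iterate is (x, y)₁ = (1.1832, -1.0681).
Re-evaluating at (1.1832, -1.0681): F = (-0.222123, -1.370210), so ‖F‖₂ = 1.3881.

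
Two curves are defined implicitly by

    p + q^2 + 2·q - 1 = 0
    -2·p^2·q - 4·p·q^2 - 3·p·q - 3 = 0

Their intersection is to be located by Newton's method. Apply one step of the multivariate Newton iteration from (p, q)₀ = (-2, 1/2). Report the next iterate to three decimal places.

(1.000, 0.083)

At (-2, 1/2): F = (-1.750, -2.000).
Jacobian J = [[1, 2·q + 2], [-4·p·q - 4·q^2 - 3·q, -2·p^2 - 8·p·q - 3·p]].
At the point, J = [[1.000, 3.000], [1.500, 6.000]] (det J = 1.500).
Solving J·Δ = −F gives Δ = (3.000, -0.417).
Then the next iterate is (p, q)₁ = (1.000, 0.083).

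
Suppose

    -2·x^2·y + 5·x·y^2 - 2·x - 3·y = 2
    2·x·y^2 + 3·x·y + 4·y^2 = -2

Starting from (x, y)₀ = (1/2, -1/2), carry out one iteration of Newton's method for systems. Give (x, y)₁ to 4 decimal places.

At (1/2, -1/2): F = (-0.6250, 2.5000).
Jacobian J = [[-4·x·y + 5·y^2 - 2, -2·x^2 + 10·x·y - 3], [2·y^2 + 3·y, 4·x·y + 3·x + 8·y]].
At the point, J = [[0.2500, -6.0000], [-1.0000, -3.5000]] (det J = -6.8750).
Solving J·Δ = −F gives Δ = (2.5000, 0.0000).
Then the next iterate is (x, y)₁ = (3.0000, -0.5000).

(3.0000, -0.5000)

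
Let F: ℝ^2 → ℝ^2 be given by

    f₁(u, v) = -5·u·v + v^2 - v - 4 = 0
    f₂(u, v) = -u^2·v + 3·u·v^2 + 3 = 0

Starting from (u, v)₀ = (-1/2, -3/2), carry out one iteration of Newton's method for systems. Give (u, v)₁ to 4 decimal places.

(-0.0723, -2.0283)

At (-1/2, -3/2): F = (-4.0000, 0.0000).
Jacobian J = [[-5·v, -5·u + 2·v - 1], [-2·u·v + 3·v^2, -u^2 + 6·u·v]].
At the point, J = [[7.5000, -1.5000], [5.2500, 4.2500]] (det J = 39.7500).
Solving J·Δ = −F gives Δ = (0.4277, -0.5283).
Then the next iterate is (u, v)₁ = (-0.0723, -2.0283).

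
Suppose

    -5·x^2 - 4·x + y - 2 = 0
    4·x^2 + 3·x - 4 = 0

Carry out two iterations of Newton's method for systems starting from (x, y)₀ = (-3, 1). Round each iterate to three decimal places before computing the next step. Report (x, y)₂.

At (-3, 1): F = (-34.000, 23.000).
Jacobian J = [[-10·x - 4, 1], [8·x + 3, 0]].
At the point, J = [[26.000, 1.000], [-21.000, 0.000]] (det J = 21.000).
Solving J·Δ = −F gives Δ = (1.095, 5.524).
Then the next iterate is (x, y)₁ = (-1.905, 6.524).
Round to (-1.905, 6.524) and repeat: F = (-6.00112, 4.80110), J = [[15.050, 1.000], [-12.240, 0.000]].
Δ = (0.392, 0.098), so (x, y)₂ = (-1.513, 6.622).

(-1.513, 6.622)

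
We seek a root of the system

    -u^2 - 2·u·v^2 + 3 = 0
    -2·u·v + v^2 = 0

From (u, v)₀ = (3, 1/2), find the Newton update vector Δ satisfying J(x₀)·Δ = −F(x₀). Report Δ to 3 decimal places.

(-0.792, -0.392)

At (3, 1/2): F = (-7.500, -2.750).
Jacobian J = [[-2·u - 2·v^2, -4·u·v], [-2·v, -2·u + 2·v]].
At the point, J = [[-6.500, -6.000], [-1.000, -5.000]] (det J = 26.500).
Solving J·Δ = −F gives Δ = (-0.792, -0.392).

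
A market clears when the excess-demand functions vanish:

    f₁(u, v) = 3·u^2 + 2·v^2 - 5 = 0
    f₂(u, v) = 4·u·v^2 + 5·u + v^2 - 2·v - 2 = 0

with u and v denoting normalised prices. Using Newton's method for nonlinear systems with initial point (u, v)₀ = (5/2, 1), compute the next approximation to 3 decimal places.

At (5/2, 1): F = (15.750, 19.500).
Jacobian J = [[6·u, 4·v], [4·v^2 + 5, 8·u·v + 2·v - 2]].
At the point, J = [[15.000, 4.000], [9.000, 20.000]] (det J = 264.000).
Solving J·Δ = −F gives Δ = (-0.898, -0.571).
Then the next iterate is (u, v)₁ = (1.602, 0.429).

(1.602, 0.429)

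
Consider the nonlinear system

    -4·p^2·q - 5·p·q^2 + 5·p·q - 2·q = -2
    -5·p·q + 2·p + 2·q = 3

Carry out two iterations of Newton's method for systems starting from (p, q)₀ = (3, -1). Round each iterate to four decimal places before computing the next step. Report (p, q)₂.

(0.7745, -0.4398)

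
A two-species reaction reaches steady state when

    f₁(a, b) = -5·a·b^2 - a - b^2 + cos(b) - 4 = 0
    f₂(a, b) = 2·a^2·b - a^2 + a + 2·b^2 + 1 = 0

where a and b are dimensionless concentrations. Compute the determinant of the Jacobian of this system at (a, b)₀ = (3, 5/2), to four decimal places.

J = [[-5·b^2 - 1, -10·a·b - 2·b - sin(b)], [4·a·b - 2·a + 1, 2·a^2 + 4·b]].
At the point, J = [[-32.2500, -80.598472], [25.0000, 28.0000]].
det J = 1111.9618.

1111.9618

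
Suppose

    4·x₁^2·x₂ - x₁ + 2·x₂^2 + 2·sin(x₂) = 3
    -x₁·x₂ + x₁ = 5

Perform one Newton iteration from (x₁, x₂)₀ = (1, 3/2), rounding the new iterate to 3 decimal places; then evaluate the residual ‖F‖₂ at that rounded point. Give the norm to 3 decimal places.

2460.968

At (1, 3/2): F = (8.49499, -5.500).
Jacobian J = [[8·x₁·x₂ - 1, 4·x₁^2 + 4·x₂ + 2·cos(x₂)], [-x₂ + 1, -x₁]].
At the point, J = [[11.000, 10.14147], [-0.500, -1.000]] (det J = -5.92926).
Solving J·Δ = −F gives Δ = (7.975, -9.487).
Then the next iterate is (x₁, x₂)₁ = (8.975, -7.987).
Re-evaluating at (8.975, -7.987): F = (-2459.80436, 75.65832), so ‖F‖₂ = 2460.968.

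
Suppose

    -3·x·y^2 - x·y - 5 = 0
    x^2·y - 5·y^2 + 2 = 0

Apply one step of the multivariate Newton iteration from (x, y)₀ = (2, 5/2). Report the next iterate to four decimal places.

At (2, 5/2): F = (-47.5000, -19.2500).
Jacobian J = [[-3·y^2 - y, -6·x·y - x], [2·x·y, x^2 - 10·y]].
At the point, J = [[-21.2500, -32.0000], [10.0000, -21.0000]] (det J = 766.2500).
Solving J·Δ = −F gives Δ = (-0.4979, -1.1538).
Then the next iterate is (x, y)₁ = (1.5021, 1.3462).

(1.5021, 1.3462)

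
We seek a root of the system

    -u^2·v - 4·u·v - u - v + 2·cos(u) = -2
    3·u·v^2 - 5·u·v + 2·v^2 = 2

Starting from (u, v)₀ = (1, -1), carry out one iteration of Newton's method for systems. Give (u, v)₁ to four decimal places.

(-40.6939, -22.7034)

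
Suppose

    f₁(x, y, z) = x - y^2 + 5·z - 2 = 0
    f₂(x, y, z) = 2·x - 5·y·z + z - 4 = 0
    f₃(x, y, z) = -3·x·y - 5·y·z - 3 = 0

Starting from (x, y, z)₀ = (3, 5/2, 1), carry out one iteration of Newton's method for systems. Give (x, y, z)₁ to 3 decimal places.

(1.115, 1.398, 0.325)

At (3, 5/2, 1): F = (-0.250, -9.500, -38.000).
Jacobian J = [[1, -2·y, 5], [2, -5·z, -5·y + 1], [-3·y, -3·x - 5·z, -5·y]].
At the point, J = [[1.000, -5.000, 5.000], [2.000, -5.000, -11.500], [-7.500, -14.000, -12.500]] (det J = -982.250).
Solving J·Δ = −F gives Δ = (-1.885, -1.102, -0.675).
Then the next iterate is (x, y, z)₁ = (1.115, 1.398, 0.325).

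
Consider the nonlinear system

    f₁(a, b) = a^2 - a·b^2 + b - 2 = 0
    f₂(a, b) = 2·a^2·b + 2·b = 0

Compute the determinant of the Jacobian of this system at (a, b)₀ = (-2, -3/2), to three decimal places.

J = [[2·a - b^2, -2·a·b + 1], [4·a·b, 2·a^2 + 2]].
At the point, J = [[-6.250, -5.000], [12.000, 10.000]].
det J = -2.500.

-2.500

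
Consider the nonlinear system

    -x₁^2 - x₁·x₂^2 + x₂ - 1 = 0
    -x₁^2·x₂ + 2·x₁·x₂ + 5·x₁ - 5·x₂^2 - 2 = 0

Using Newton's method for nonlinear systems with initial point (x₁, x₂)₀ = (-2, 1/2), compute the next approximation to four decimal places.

At (-2, 1/2): F = (-4.0000, -17.2500).
Jacobian J = [[-2·x₁ - x₂^2, -2·x₁·x₂ + 1], [-2·x₁·x₂ + 2·x₂ + 5, -x₁^2 + 2·x₁ - 10·x₂]].
At the point, J = [[3.7500, 3.0000], [8.0000, -13.0000]] (det J = -72.7500).
Solving J·Δ = −F gives Δ = (1.4261, -0.4493).
Then the next iterate is (x₁, x₂)₁ = (-0.5739, 0.0507).

(-0.5739, 0.0507)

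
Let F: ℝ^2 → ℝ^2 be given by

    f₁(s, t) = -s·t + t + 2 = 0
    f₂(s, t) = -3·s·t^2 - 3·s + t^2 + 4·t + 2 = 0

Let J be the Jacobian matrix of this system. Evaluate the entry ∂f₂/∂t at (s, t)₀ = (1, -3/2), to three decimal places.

10.000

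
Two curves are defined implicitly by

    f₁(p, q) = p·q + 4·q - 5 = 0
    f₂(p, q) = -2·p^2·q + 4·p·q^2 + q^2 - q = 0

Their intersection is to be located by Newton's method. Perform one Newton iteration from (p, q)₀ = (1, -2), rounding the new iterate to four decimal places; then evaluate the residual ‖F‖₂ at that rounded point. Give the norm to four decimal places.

15.4336

At (1, -2): F = (-15.0000, 26.0000).
Jacobian J = [[q, p + 4], [-4·p·q + 4·q^2, -2·p^2 + 8·p·q + 2·q - 1]].
At the point, J = [[-2.0000, 5.0000], [24.0000, -23.0000]] (det J = -74.0000).
Solving J·Δ = −F gives Δ = (2.9054, 4.1622).
Then the next iterate is (p, q)₁ = (3.9054, 2.1622).
Re-evaluating at (3.9054, 2.1622): F = (12.093056, 9.589195), so ‖F‖₂ = 15.4336.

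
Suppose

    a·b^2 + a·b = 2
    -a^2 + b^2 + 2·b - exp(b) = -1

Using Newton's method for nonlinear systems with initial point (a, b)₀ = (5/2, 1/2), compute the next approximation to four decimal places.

(1.4208, 0.6869)

At (5/2, 1/2): F = (-0.1250, -5.648721).
Jacobian J = [[b^2 + b, 2·a·b + a], [-2·a, 2·b - exp(b) + 2]].
At the point, J = [[0.7500, 5.0000], [-5.0000, 1.351279]] (det J = 26.013459).
Solving J·Δ = −F gives Δ = (-1.0792, 0.1869).
Then the next iterate is (a, b)₁ = (1.4208, 0.6869).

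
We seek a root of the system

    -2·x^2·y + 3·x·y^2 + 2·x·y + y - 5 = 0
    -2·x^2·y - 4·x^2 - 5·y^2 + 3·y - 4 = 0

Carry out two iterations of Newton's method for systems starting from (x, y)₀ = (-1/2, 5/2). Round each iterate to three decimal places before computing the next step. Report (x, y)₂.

(0.247, 0.577)

At (-1/2, 5/2): F = (-15.625, -30.000).
Jacobian J = [[-4·x·y + 3·y^2 + 2·y, -2·x^2 + 6·x·y + 2·x + 1], [-4·x·y - 8·x, -2·x^2 - 10·y + 3]].
At the point, J = [[28.750, -8.000], [9.000, -22.500]] (det J = -574.875).
Solving J·Δ = −F gives Δ = (0.194, -1.256).
Then the next iterate is (x, y)₁ = (-0.306, 1.244).
Round to (-0.306, 1.244) and repeat: F = (-6.17093, -8.61319), J = [[8.65326, -2.08326], [3.97066, -9.62727]].
Δ = (0.553, -0.667), so (x, y)₂ = (0.247, 0.577).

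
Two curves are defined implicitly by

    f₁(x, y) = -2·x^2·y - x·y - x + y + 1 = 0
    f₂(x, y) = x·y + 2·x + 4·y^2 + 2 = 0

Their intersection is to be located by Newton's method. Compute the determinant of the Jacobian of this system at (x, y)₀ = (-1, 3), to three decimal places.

184.000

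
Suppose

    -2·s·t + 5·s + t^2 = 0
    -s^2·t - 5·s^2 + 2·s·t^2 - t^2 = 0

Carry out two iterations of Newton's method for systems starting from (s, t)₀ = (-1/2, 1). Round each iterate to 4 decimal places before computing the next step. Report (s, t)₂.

(-0.0319, 0.5320)

At (-1/2, 1): F = (-0.5000, -3.5000).
Jacobian J = [[-2·t + 5, -2·s + 2·t], [-2·s·t - 10·s + 2·t^2, -s^2 + 4·s·t - 2·t]].
At the point, J = [[3.0000, 3.0000], [8.0000, -4.2500]] (det J = -36.7500).
Solving J·Δ = −F gives Δ = (0.3435, -0.1769).
Then the next iterate is (s, t)₁ = (-0.1565, 0.8231).
Round to (-0.1565, 0.8231) and repeat: F = (0.152624, -1.032170), J = [[3.3538, 1.9592], [3.177618, -2.185953]].
Δ = (0.1246, -0.2911), so (s, t)₂ = (-0.0319, 0.5320).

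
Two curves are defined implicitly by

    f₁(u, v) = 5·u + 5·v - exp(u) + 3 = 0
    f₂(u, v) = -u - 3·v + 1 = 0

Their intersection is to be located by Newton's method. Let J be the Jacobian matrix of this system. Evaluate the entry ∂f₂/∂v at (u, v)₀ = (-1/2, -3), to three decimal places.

-3.000

∂f₂/∂v = -3.
At (-1/2, -3) this is -3.000.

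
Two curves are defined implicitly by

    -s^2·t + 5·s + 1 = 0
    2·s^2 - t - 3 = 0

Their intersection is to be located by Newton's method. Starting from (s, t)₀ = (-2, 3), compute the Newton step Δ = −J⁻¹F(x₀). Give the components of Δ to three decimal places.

At (-2, 3): F = (-21.000, 2.000).
Jacobian J = [[-2·s·t + 5, -s^2], [4·s, -1]].
At the point, J = [[17.000, -4.000], [-8.000, -1.000]] (det J = -49.000).
Solving J·Δ = −F gives Δ = (0.592, -2.735).

(0.592, -2.735)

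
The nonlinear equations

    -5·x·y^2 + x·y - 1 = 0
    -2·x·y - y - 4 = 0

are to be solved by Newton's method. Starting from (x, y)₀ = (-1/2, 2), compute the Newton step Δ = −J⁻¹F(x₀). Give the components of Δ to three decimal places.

(-1.000, -2.737)

At (-1/2, 2): F = (8.000, -4.000).
Jacobian J = [[-5·y^2 + y, -10·x·y + x], [-2·y, -2·x - 1]].
At the point, J = [[-18.000, 9.500], [-4.000, 0.000]] (det J = 38.000).
Solving J·Δ = −F gives Δ = (-1.000, -2.737).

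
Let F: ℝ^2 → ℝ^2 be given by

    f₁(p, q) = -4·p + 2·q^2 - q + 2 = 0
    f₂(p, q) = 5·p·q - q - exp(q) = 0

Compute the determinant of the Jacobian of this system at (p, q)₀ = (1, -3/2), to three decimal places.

-67.607

J = [[-4, 4·q - 1], [5·q, 5·p - exp(q) - 1]].
At the point, J = [[-4.000, -7.000], [-7.500, 3.77687]].
det J = -67.607.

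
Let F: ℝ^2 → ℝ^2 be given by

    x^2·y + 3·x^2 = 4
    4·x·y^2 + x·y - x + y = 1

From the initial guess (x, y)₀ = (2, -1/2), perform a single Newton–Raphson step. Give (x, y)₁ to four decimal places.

(1.5833, -0.9583)

At (2, -1/2): F = (6.0000, -2.5000).
Jacobian J = [[2·x·y + 6·x, x^2], [4·y^2 + y - 1, 8·x·y + x + 1]].
At the point, J = [[10.0000, 4.0000], [-0.5000, -5.0000]] (det J = -48.0000).
Solving J·Δ = −F gives Δ = (-0.4167, -0.4583).
Then the next iterate is (x, y)₁ = (1.5833, -0.9583).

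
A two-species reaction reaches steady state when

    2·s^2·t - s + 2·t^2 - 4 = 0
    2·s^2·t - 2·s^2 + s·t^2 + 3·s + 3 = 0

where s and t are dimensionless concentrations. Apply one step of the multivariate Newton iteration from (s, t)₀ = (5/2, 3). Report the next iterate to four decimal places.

(7.9444, -5.4444)

At (5/2, 3): F = (49.0000, 58.0000).
Jacobian J = [[4·s·t - 1, 2·s^2 + 4·t], [4·s·t - 4·s + t^2 + 3, 2·s^2 + 2·s·t]].
At the point, J = [[29.0000, 24.5000], [32.0000, 27.5000]] (det J = 13.5000).
Solving J·Δ = −F gives Δ = (5.4444, -8.4444).
Then the next iterate is (s, t)₁ = (7.9444, -5.4444).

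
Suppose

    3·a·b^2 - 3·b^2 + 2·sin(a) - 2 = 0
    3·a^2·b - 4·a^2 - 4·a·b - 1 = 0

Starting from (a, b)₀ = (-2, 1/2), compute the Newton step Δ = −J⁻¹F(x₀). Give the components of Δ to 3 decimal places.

(2.621, -0.698)

At (-2, 1/2): F = (-6.06859, -7.000).
Jacobian J = [[3·b^2 + 2·cos(a), 6·a·b - 6·b], [6·a·b - 8·a - 4·b, 3·a^2 - 4·a]].
At the point, J = [[-0.08229, -9.000], [8.000, 20.000]] (det J = 70.35413).
Solving J·Δ = −F gives Δ = (2.621, -0.698).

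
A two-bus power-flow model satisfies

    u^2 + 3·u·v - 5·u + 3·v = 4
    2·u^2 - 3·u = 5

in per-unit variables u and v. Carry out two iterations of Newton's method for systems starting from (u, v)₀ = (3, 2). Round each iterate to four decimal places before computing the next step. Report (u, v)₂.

(2.5009, 0.9780)

At (3, 2): F = (14.0000, 4.0000).
Jacobian J = [[2·u + 3·v - 5, 3·u + 3], [4·u - 3, 0]].
At the point, J = [[7.0000, 12.0000], [9.0000, 0.0000]] (det J = -108.0000).
Solving J·Δ = −F gives Δ = (-0.4444, -0.9074).
Then the next iterate is (u, v)₁ = (2.5556, 1.0926).
Round to (2.5556, 1.0926) and repeat: F = (1.407637, 0.395383), J = [[3.3890, 10.6668], [7.2224, 0.0000]].
Δ = (-0.0547, -0.1146), so (u, v)₂ = (2.5009, 0.9780).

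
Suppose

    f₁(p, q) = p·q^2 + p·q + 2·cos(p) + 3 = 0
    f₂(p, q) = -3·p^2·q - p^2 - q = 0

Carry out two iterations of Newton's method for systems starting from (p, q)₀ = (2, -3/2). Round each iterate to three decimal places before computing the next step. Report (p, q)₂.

(2.735, -0.117)

At (2, -3/2): F = (3.66771, 15.500).
Jacobian J = [[q^2 + q - 2·sin(p), 2·p·q + p], [-6·p·q - 2·p, -3·p^2 - 1]].
At the point, J = [[-1.06859, -4.000], [14.000, -13.000]] (det J = 69.89173).
Solving J·Δ = −F gives Δ = (-0.205, 0.972).
Then the next iterate is (p, q)₁ = (1.795, -0.528).
Round to (1.795, -0.528) and repeat: F = (2.10800, 2.40966), J = [[-2.19916, -0.10052], [2.09656, -10.66607]].
Δ = (0.940, 0.411), so (p, q)₂ = (2.735, -0.117).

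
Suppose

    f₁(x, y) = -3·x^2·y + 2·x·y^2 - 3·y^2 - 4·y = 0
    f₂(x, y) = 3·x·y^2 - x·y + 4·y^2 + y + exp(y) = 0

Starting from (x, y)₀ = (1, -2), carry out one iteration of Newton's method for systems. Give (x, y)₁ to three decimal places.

(0.623, -1.180)

At (1, -2): F = (10.000, 28.13534).
Jacobian J = [[-6·x·y + 2·y^2, -3·x^2 + 4·x·y - 6·y - 4], [3·y^2 - y, 6·x·y - x + 8·y + exp(y) + 1]].
At the point, J = [[20.000, -3.000], [14.000, -27.86466]] (det J = -515.29329).
Solving J·Δ = −F gives Δ = (-0.377, 0.820).
Then the next iterate is (x, y)₁ = (0.623, -1.180).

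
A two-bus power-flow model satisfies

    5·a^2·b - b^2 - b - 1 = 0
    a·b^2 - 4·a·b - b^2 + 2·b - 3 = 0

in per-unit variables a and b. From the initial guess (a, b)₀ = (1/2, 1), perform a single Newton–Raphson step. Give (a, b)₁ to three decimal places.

At (1/2, 1): F = (-1.750, -3.500).
Jacobian J = [[10·a·b, 5·a^2 - 2·b - 1], [b^2 - 4·b, 2·a·b - 4·a - 2·b + 2]].
At the point, J = [[5.000, -1.750], [-3.000, -1.000]] (det J = -10.250).
Solving J·Δ = −F gives Δ = (-0.427, -2.220).
Then the next iterate is (a, b)₁ = (0.073, -1.220).

(0.073, -1.220)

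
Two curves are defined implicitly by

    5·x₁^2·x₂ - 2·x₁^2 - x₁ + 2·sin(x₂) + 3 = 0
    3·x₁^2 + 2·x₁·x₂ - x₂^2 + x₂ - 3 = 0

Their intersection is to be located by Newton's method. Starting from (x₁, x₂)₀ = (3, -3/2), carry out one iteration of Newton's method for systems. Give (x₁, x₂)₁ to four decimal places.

(1.9000, -0.9751)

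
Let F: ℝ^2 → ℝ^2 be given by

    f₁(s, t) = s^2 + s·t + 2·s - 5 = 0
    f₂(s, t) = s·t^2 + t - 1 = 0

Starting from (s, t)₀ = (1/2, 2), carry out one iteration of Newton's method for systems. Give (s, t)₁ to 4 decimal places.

(1.2500, 0.0000)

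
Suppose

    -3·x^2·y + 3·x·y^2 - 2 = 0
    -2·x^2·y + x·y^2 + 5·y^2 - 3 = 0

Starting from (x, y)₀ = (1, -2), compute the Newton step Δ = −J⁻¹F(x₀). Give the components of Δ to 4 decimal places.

(-0.0923, 0.9189)

At (1, -2): F = (16.0000, 25.0000).
Jacobian J = [[-6·x·y + 3·y^2, -3·x^2 + 6·x·y], [-4·x·y + y^2, -2·x^2 + 2·x·y + 10·y]].
At the point, J = [[24.0000, -15.0000], [12.0000, -26.0000]] (det J = -444.0000).
Solving J·Δ = −F gives Δ = (-0.0923, 0.9189).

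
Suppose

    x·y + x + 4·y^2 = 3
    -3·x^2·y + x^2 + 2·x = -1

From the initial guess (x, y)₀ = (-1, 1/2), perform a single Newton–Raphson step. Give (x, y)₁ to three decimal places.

At (-1, 1/2): F = (-3.500, -1.500).
Jacobian J = [[y + 1, x + 8·y], [-6·x·y + 2·x + 2, -3·x^2]].
At the point, J = [[1.500, 3.000], [3.000, -3.000]] (det J = -13.500).
Solving J·Δ = −F gives Δ = (1.111, 0.611).
Then the next iterate is (x, y)₁ = (0.111, 1.111).

(0.111, 1.111)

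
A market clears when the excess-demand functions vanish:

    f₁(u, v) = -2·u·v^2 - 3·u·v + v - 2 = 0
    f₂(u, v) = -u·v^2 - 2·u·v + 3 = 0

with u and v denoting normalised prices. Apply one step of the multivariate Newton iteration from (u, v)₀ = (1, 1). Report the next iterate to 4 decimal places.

(-11.0000, 10.0000)

At (1, 1): F = (-6.0000, 0.0000).
Jacobian J = [[-2·v^2 - 3·v, -4·u·v - 3·u + 1], [-v^2 - 2·v, -2·u·v - 2·u]].
At the point, J = [[-5.0000, -6.0000], [-3.0000, -4.0000]] (det J = 2.0000).
Solving J·Δ = −F gives Δ = (-12.0000, 9.0000).
Then the next iterate is (u, v)₁ = (-11.0000, 10.0000).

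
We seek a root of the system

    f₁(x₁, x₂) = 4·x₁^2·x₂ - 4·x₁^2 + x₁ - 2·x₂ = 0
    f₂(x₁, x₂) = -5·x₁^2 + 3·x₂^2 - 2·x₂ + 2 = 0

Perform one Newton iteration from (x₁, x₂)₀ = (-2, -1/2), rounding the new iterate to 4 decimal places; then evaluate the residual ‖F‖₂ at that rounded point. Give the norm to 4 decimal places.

7.9433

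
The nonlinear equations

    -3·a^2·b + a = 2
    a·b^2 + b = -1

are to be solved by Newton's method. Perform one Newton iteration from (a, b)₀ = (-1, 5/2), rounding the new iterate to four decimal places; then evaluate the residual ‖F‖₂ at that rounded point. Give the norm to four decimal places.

At (-1, 5/2): F = (-10.5000, -2.7500).
Jacobian J = [[-6·a·b + 1, -3·a^2], [b^2, 2·a·b + 1]].
At the point, J = [[16.0000, -3.0000], [6.2500, -4.0000]] (det J = -45.2500).
Solving J·Δ = −F gives Δ = (0.7459, 0.4779).
Then the next iterate is (a, b)₁ = (-0.2541, 2.9779).
Re-evaluating at (-0.2541, 2.9779): F = (-2.830921, 1.724570), so ‖F‖₂ = 3.3149.

3.3149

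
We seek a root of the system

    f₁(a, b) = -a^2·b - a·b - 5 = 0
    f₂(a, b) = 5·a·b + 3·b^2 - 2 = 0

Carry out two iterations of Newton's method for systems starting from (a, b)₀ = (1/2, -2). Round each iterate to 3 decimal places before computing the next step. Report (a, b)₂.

At (1/2, -2): F = (-3.500, 5.000).
Jacobian J = [[-2·a·b - b, -a^2 - a], [5·b, 5·a + 6·b]].
At the point, J = [[4.000, -0.750], [-10.000, -9.500]] (det J = -45.500).
Solving J·Δ = −F gives Δ = (0.813, -0.330).
Then the next iterate is (a, b)₁ = (1.313, -2.330).
Round to (1.313, -2.330) and repeat: F = (2.07614, -1.00975), J = [[8.44858, -3.03697], [-11.650, -7.415]].
Δ = (-0.188, 0.160), so (a, b)₂ = (1.125, -2.170).

(1.125, -2.170)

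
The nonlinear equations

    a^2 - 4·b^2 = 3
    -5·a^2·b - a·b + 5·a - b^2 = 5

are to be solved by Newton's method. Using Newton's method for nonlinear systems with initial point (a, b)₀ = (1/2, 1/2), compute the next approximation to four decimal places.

At (1/2, 1/2): F = (-3.7500, -3.6250).
Jacobian J = [[2·a, -8·b], [-10·a·b - b + 5, -5·a^2 - a - 2·b]].
At the point, J = [[1.0000, -4.0000], [2.0000, -2.7500]] (det J = 5.2500).
Solving J·Δ = −F gives Δ = (0.7976, -0.7381).
Then the next iterate is (a, b)₁ = (1.2976, -0.2381).

(1.2976, -0.2381)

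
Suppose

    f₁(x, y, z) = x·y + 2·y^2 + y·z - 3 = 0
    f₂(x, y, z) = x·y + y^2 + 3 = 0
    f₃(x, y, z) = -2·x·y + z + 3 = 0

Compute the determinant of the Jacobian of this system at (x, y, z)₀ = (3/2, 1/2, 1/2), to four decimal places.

J = [[y, x + 4·y + z, y], [y, x + 2·y, 0], [-2·y, -2·x, 1]].
At the point, J = [[0.5000, 4.0000, 0.5000], [0.5000, 2.5000, 0.0000], [-1.0000, -3.0000, 1.0000]].
det J = -0.2500.

-0.2500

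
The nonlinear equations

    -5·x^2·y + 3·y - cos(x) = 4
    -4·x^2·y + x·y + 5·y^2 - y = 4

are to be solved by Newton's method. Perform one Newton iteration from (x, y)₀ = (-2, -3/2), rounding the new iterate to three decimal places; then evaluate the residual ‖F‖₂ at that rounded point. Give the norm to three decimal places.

At (-2, -3/2): F = (21.91615, 35.750).
Jacobian J = [[-10·x·y + sin(x), -5·x^2 + 3], [-8·x·y + y, -4·x^2 + x + 10·y - 1]].
At the point, J = [[-30.90930, -17.000], [-25.500, -34.000]] (det J = 617.41611).
Solving J·Δ = −F gives Δ = (0.223, 0.885).
Then the next iterate is (x, y)₁ = (-1.777, -0.615).
Re-evaluating at (-1.777, -0.615): F = (4.06976, 7.36699), so ‖F‖₂ = 8.416.

8.416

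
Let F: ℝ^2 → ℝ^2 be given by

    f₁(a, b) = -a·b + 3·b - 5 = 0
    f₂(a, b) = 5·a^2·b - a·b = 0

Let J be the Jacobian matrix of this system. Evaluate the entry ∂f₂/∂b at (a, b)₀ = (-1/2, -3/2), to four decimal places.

∂f₂/∂b = 5·a^2 - a.
At (-1/2, -3/2) this is 1.7500.

1.7500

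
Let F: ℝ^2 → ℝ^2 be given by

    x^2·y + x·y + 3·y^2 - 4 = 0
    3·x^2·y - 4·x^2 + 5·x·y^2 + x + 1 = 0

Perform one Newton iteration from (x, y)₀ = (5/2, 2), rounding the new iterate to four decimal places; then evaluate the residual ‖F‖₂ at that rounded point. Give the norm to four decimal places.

13.0059

At (5/2, 2): F = (25.5000, 66.0000).
Jacobian J = [[2·x·y + y, x^2 + x + 6·y], [6·x·y - 8·x + 5·y^2 + 1, 3·x^2 + 10·x·y]].
At the point, J = [[12.0000, 20.7500], [31.0000, 68.7500]] (det J = 181.7500).
Solving J·Δ = −F gives Δ = (-2.1107, -0.0083).
Then the next iterate is (x, y)₁ = (0.3893, 1.9917).
Re-evaluating at (0.3893, 1.9917): F = (8.977827, 9.410146), so ‖F‖₂ = 13.0059.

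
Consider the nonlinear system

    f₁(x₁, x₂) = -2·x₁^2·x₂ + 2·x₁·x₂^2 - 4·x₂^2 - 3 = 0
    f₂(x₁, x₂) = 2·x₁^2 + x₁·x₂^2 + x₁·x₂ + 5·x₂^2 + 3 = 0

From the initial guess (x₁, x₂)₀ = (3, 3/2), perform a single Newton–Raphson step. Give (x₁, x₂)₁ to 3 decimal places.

(2.051, 0.442)

At (3, 3/2): F = (-25.500, 43.500).
Jacobian J = [[-4·x₁·x₂ + 2·x₂^2, -2·x₁^2 + 4·x₁·x₂ - 8·x₂], [4·x₁ + x₂^2 + x₂, 2·x₁·x₂ + x₁ + 10·x₂]].
At the point, J = [[-13.500, -12.000], [15.750, 27.000]] (det J = -175.500).
Solving J·Δ = −F gives Δ = (-0.949, -1.058).
Then the next iterate is (x₁, x₂)₁ = (2.051, 0.442).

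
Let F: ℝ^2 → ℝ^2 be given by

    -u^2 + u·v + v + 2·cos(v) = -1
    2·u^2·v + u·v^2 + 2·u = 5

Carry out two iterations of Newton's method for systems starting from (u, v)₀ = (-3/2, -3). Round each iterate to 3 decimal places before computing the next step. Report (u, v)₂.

(0.694, -6.467)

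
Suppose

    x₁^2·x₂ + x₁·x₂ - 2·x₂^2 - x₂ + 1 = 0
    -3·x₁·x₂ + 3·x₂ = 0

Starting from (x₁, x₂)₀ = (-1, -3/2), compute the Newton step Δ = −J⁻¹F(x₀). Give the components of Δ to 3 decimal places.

(2.444, -0.333)

At (-1, -3/2): F = (-2.000, -9.000).
Jacobian J = [[2·x₁·x₂ + x₂, x₁^2 + x₁ - 4·x₂ - 1], [-3·x₂, -3·x₁ + 3]].
At the point, J = [[1.500, 5.000], [4.500, 6.000]] (det J = -13.500).
Solving J·Δ = −F gives Δ = (2.444, -0.333).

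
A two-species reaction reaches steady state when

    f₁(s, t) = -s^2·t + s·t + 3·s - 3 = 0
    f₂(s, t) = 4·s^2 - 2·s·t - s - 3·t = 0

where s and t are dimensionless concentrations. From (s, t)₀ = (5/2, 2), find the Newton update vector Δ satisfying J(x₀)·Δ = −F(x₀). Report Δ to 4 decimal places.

(-0.5026, -0.1299)

At (5/2, 2): F = (-3.0000, 6.5000).
Jacobian J = [[-2·s·t + t + 3, -s^2 + s], [8·s - 2·t - 1, -2·s - 3]].
At the point, J = [[-5.0000, -3.7500], [15.0000, -8.0000]] (det J = 96.2500).
Solving J·Δ = −F gives Δ = (-0.5026, -0.1299).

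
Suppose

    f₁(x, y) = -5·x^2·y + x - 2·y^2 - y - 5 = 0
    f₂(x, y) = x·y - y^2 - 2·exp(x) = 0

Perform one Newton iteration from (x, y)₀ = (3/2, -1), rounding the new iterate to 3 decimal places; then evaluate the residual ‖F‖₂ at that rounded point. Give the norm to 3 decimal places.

31.024

At (3/2, -1): F = (6.750, -11.46338).
Jacobian J = [[-10·x·y + 1, -5·x^2 - 4·y - 1], [y - 2·exp(x), x - 2·y]].
At the point, J = [[16.000, -8.250], [-9.96338, 3.500]] (det J = -26.19787).
Solving J·Δ = −F gives Δ = (-2.708, -4.434).
Then the next iterate is (x, y)₁ = (-1.208, -5.434).
Re-evaluating at (-1.208, -5.434): F = (-20.18251, -23.56167), so ‖F‖₂ = 31.024.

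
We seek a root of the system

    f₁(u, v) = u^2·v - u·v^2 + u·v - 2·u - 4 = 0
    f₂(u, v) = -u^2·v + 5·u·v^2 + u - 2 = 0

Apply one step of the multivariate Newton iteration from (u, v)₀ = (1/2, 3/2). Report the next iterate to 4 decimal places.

(-32.9375, 50.5625)

At (1/2, 3/2): F = (-5.0000, 3.7500).
Jacobian J = [[2·u·v - v^2 + v - 2, u^2 - 2·u·v + u], [-2·u·v + 5·v^2 + 1, -u^2 + 10·u·v]].
At the point, J = [[-1.2500, -0.7500], [10.7500, 7.2500]] (det J = -1.0000).
Solving J·Δ = −F gives Δ = (-33.4375, 49.0625).
Then the next iterate is (u, v)₁ = (-32.9375, 50.5625).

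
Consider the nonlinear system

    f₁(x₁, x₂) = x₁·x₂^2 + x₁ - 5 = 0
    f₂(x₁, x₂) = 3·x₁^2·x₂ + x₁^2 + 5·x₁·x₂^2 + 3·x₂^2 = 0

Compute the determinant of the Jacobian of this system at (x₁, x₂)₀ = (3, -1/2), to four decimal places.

J = [[x₂^2 + 1, 2·x₁·x₂], [6·x₁·x₂ + 2·x₁ + 5·x₂^2, 3·x₁^2 + 10·x₁·x₂ + 6·x₂]].
At the point, J = [[1.2500, -3.0000], [-1.7500, 9.0000]].
det J = 6.0000.

6.0000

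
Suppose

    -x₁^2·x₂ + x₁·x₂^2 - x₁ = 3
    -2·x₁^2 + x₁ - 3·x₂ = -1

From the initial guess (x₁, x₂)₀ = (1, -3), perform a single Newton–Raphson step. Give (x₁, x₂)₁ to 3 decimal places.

(1.619, -0.619)

At (1, -3): F = (8.000, 9.000).
Jacobian J = [[-2·x₁·x₂ + x₂^2 - 1, -x₁^2 + 2·x₁·x₂], [-4·x₁ + 1, -3]].
At the point, J = [[14.000, -7.000], [-3.000, -3.000]] (det J = -63.000).
Solving J·Δ = −F gives Δ = (0.619, 2.381).
Then the next iterate is (x₁, x₂)₁ = (1.619, -0.619).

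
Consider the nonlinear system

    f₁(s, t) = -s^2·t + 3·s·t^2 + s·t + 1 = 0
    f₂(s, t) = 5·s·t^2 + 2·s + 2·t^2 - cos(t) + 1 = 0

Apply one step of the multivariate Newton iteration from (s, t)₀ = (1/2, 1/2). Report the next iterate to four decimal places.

At (1/2, 1/2): F = (1.5000, 2.247417).
Jacobian J = [[-2·s·t + 3·t^2 + t, -s^2 + 6·s·t + s], [5·t^2 + 2, 10·s·t + 4·t + sin(t)]].
At the point, J = [[0.7500, 1.7500], [3.2500, 4.979426]] (det J = -1.952931).
Solving J·Δ = −F gives Δ = (1.8107, -1.6332).
Then the next iterate is (s, t)₁ = (2.3107, -1.1332).

(2.3107, -1.1332)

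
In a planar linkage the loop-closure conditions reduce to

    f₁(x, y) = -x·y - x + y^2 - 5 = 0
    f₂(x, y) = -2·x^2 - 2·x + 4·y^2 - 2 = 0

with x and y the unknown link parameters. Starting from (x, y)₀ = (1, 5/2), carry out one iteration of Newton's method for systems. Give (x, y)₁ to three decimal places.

At (1, 5/2): F = (-2.250, 19.000).
Jacobian J = [[-y - 1, -x + 2·y], [-4·x - 2, 8·y]].
At the point, J = [[-3.500, 4.000], [-6.000, 20.000]] (det J = -46.000).
Solving J·Δ = −F gives Δ = (-2.630, -1.739).
Then the next iterate is (x, y)₁ = (-1.630, 0.761).

(-1.630, 0.761)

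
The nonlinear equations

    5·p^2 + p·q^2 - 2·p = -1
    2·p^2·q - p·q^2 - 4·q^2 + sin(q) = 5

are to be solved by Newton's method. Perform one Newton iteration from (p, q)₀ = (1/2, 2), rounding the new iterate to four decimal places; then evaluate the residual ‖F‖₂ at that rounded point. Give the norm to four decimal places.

At (1/2, 2): F = (3.2500, -21.090703).
Jacobian J = [[10·p + q^2 - 2, 2·p·q], [4·p·q - q^2, 2·p^2 - 2·p·q - 8·q + cos(q)]].
At the point, J = [[7.0000, 2.0000], [0.0000, -17.916147]] (det J = -125.413028).
Solving J·Δ = −F gives Δ = (-0.1279, -1.1772).
Then the next iterate is (p, q)₁ = (0.3721, 0.8228).
Re-evaluating at (0.3721, 0.8228): F = (1.200004, -6.999011), so ‖F‖₂ = 7.1011.

7.1011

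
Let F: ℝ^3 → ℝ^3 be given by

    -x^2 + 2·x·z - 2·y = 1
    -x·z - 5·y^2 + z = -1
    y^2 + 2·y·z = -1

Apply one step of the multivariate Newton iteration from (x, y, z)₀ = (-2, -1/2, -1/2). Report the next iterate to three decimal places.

(-4.000, 2.000, -3.750)

At (-2, -1/2, -1/2): F = (-2.000, -1.750, 1.750).
Jacobian J = [[-2·x + 2·z, -2, 2·x], [-z, -10·y, -x + 1], [0, 2·y + 2·z, 2·y]].
At the point, J = [[3.000, -2.000, -4.000], [0.500, 5.000, 3.000], [0.000, -2.000, -1.000]] (det J = 6.000).
Solving J·Δ = −F gives Δ = (-2.000, 2.500, -3.250).
Then the next iterate is (x, y, z)₁ = (-4.000, 2.000, -3.750).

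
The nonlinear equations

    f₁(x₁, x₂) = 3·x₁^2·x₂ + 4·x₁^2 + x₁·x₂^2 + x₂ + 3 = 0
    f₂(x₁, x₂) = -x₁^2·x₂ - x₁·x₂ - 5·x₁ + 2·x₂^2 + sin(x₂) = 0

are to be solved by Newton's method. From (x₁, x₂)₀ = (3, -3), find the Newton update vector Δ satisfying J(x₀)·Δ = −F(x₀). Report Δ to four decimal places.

At (3, -3): F = (-18.0000, 38.858880).
Jacobian J = [[6·x₁·x₂ + 8·x₁ + x₂^2, 3·x₁^2 + 2·x₁·x₂ + 1], [-2·x₁·x₂ - x₂ - 5, -x₁^2 - x₁ + 4·x₂ + cos(x₂)]].
At the point, J = [[-21.0000, 10.0000], [16.0000, -24.989992]] (det J = 364.789842).
Solving J·Δ = −F gives Δ = (-0.1679, 1.4475).

(-0.1679, 1.4475)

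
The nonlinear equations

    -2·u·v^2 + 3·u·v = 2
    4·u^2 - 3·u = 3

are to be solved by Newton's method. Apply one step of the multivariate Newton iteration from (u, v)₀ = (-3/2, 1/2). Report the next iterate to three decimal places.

(-0.800, -1.367)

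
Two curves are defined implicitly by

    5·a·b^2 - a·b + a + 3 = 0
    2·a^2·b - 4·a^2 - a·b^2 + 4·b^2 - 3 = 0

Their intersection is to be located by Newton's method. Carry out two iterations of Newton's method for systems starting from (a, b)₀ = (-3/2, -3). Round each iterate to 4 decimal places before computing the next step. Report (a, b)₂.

(-0.7898, -1.2856)

At (-3/2, -3): F = (-70.5000, 24.0000).
Jacobian J = [[5·b^2 - b + 1, 10·a·b - a], [4·a·b - 8·a - b^2, 2·a^2 - 2·a·b + 8·b]].
At the point, J = [[49.0000, 46.5000], [21.0000, -28.5000]] (det J = -2373.0000).
Solving J·Δ = −F gives Δ = (0.3764, 1.1195).
Then the next iterate is (a, b)₁ = (-1.1236, -1.8805).
Round to (-1.1236, -1.8805) and repeat: F = (-20.103352, 5.320402), J = [[20.561901, 22.252898], [13.904239, -16.744906]].
Δ = (0.3338, 0.5949), so (a, b)₂ = (-0.7898, -1.2856).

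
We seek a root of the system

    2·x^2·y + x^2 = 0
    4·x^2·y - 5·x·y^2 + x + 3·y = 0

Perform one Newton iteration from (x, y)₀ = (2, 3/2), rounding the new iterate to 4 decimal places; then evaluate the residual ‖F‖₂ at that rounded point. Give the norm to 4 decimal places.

5.4209

At (2, 3/2): F = (16.0000, 8.0000).
Jacobian J = [[4·x·y + 2·x, 2·x^2], [8·x·y - 5·y^2 + 1, 4·x^2 - 10·x·y + 3]].
At the point, J = [[16.0000, 8.0000], [13.7500, -11.0000]] (det J = -286.0000).
Solving J·Δ = −F gives Δ = (-0.8392, -0.3217).
Then the next iterate is (x, y)₁ = (1.1608, 1.1783).
Re-evaluating at (1.1608, 1.1783): F = (4.522873, 2.988312), so ‖F‖₂ = 5.4209.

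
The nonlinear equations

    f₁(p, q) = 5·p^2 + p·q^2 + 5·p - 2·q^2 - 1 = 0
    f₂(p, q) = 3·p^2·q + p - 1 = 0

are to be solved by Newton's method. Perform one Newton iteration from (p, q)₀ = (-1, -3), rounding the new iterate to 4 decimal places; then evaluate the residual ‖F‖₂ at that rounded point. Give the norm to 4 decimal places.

At (-1, -3): F = (-28.0000, -11.0000).
Jacobian J = [[10·p + q^2 + 5, 2·p·q - 4·q], [6·p·q + 1, 3·p^2]].
At the point, J = [[4.0000, 18.0000], [19.0000, 3.0000]] (det J = -330.0000).
Solving J·Δ = −F gives Δ = (0.3455, 1.4788).
Then the next iterate is (p, q)₁ = (-0.6545, -1.5212).
Re-evaluating at (-0.6545, -1.5212): F = (-8.273293, -3.609410), so ‖F‖₂ = 9.0264.

9.0264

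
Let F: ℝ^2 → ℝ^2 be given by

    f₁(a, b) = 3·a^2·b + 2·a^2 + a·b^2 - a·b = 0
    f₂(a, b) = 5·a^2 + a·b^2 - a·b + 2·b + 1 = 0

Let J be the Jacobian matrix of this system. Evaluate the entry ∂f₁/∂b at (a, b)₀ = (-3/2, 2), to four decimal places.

∂f₁/∂b = 3·a^2 + 2·a·b - a.
At (-3/2, 2) this is 2.2500.

2.2500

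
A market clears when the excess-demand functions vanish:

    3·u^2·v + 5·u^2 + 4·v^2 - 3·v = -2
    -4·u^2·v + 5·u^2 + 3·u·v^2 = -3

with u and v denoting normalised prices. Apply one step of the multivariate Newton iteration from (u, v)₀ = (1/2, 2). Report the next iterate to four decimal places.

(-0.0773, 1.3891)

At (1/2, 2): F = (14.7500, 8.2500).
Jacobian J = [[6·u·v + 10·u, 3·u^2 + 8·v - 3], [-8·u·v + 10·u + 3·v^2, -4·u^2 + 6·u·v]].
At the point, J = [[11.0000, 13.7500], [9.0000, 5.0000]] (det J = -68.7500).
Solving J·Δ = −F gives Δ = (-0.5773, -0.6109).
Then the next iterate is (u, v)₁ = (-0.0773, 1.3891).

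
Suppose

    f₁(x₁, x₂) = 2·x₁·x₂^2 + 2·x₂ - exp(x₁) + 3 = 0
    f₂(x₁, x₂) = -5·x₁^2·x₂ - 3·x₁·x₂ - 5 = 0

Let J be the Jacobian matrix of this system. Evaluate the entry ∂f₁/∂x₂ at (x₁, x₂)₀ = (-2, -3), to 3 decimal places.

∂f₁/∂x₂ = 4·x₁·x₂ + 2.
At (-2, -3) this is 26.000.

26.000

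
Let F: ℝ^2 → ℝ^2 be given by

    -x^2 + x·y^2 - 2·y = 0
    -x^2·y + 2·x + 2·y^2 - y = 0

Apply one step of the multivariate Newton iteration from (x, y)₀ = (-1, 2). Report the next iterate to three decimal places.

(-0.417, 1.083)

At (-1, 2): F = (-9.000, 2.000).
Jacobian J = [[-2·x + y^2, 2·x·y - 2], [-2·x·y + 2, -x^2 + 4·y - 1]].
At the point, J = [[6.000, -6.000], [6.000, 6.000]] (det J = 72.000).
Solving J·Δ = −F gives Δ = (0.583, -0.917).
Then the next iterate is (x, y)₁ = (-0.417, 1.083).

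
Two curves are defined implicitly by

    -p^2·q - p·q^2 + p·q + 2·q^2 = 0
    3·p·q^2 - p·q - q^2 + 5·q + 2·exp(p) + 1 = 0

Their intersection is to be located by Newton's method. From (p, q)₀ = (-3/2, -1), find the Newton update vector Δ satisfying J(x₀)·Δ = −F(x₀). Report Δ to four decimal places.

(0.3381, 0.5172)

At (-3/2, -1): F = (7.2500, -10.553740).
Jacobian J = [[-2·p·q - q^2 + q, -p^2 - 2·p·q + p + 4·q], [3·q^2 - q + 2·exp(p), 6·p·q - p - 2·q + 5]].
At the point, J = [[-5.0000, -10.7500], [4.446260, 17.5000]] (det J = -39.702702).
Solving J·Δ = −F gives Δ = (0.3381, 0.5172).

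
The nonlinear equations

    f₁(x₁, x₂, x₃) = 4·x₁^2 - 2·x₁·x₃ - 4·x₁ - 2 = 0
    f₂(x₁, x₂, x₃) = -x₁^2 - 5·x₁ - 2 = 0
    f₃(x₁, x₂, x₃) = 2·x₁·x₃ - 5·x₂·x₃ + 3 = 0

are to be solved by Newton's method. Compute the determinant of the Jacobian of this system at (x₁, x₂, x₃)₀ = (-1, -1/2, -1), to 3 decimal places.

-30.000

J = [[8·x₁ - 2·x₃ - 4, 0, -2·x₁], [-2·x₁ - 5, 0, 0], [2·x₃, -5·x₃, 2·x₁ - 5·x₂]].
At the point, J = [[-10.000, 0.000, 2.000], [-3.000, 0.000, 0.000], [-2.000, 5.000, 0.500]].
det J = -30.000.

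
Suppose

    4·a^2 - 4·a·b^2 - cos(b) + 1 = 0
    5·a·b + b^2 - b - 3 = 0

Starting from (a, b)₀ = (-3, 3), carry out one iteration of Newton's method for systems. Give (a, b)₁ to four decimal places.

(0.2565, 3.6848)

At (-3, 3): F = (145.989992, -42.0000).
Jacobian J = [[8·a - 4·b^2, -8·a·b + sin(b)], [5·b, 5·a + 2·b - 1]].
At the point, J = [[-60.0000, 72.141120], [15.0000, -10.0000]] (det J = -482.116800).
Solving J·Δ = −F gives Δ = (3.2565, 0.6848).
Then the next iterate is (a, b)₁ = (0.2565, 3.6848).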